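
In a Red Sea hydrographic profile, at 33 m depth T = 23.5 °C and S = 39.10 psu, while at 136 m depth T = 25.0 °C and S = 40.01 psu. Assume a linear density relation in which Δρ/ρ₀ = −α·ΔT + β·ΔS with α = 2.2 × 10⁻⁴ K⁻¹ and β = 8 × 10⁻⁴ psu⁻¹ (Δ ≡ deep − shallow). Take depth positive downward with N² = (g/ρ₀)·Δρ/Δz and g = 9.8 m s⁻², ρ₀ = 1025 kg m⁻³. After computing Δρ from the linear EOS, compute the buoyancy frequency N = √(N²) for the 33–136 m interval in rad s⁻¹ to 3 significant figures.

ΔT = +1.5 K, ΔS = +0.91 psu (deep − shallow).
Δρ/ρ₀ = −αΔT + βΔS = -3.30 × 10⁻⁴ + 7.28 × 10⁻⁴ = 3.98 × 10⁻⁴, so Δρ ≈ 0.4080 kg m⁻³.
N² = (g/ρ₀)·Δρ/Δz = g·(Δρ/ρ₀)/Δz = 9.8 × 3.98 × 10⁻⁴ / 103 = 3.7868 × 10⁻⁵ s⁻².
N = √(3.7868 × 10⁻⁵) = 6.1537 × 10⁻³ rad s⁻¹ ≈ 6.15 × 10⁻³ rad s⁻¹.

6.15 × 10⁻³ rad s⁻¹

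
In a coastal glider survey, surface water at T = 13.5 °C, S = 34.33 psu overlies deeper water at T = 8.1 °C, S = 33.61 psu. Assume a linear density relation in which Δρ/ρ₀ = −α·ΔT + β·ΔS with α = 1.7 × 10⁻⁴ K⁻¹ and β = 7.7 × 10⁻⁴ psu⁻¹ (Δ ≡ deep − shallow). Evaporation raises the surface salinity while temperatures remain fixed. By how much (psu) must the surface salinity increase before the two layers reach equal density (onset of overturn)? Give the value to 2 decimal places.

0.47 psu

Neutral buoyancy requires −α(T_deep − T_surf) + β(S_deep − S_surf′) = 0.
S_surf′ = S_deep − (α/β)·ΔT = 33.61 − (1.7 × 10⁻⁴/7.7 × 10⁻⁴)·(-5.4) = 34.8022 psu.
Increase required: 34.8022 − 34.33 = 0.4722 psu.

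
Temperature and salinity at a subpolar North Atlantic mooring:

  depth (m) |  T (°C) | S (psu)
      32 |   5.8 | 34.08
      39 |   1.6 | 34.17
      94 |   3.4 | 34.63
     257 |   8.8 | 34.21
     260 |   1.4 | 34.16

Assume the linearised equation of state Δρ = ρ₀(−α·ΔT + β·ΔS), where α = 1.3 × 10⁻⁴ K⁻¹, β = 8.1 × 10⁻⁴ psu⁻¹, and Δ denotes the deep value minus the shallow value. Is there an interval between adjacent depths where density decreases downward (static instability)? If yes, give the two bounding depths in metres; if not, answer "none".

94–257 m

Evaluate Δρ/ρ₀ = −αΔT + βΔS across each adjacent pair:
  32–39 m: −αΔT+βΔS = −(1.3 × 10⁻⁴)(-4.2)+(8.1 × 10⁻⁴)(+0.09) = 6.2 × 10⁻⁴ → stable
  39–94 m: −αΔT+βΔS = −(1.3 × 10⁻⁴)(+1.8)+(8.1 × 10⁻⁴)(+0.46) = 1.4 × 10⁻⁴ → stable
  94–257 m: −αΔT+βΔS = −(1.3 × 10⁻⁴)(+5.4)+(8.1 × 10⁻⁴)(-0.42) = -1.0 × 10⁻³ → UNSTABLE
  257–260 m: −αΔT+βΔS = −(1.3 × 10⁻⁴)(-7.4)+(8.1 × 10⁻⁴)(-0.05) = 9.2 × 10⁻⁴ → stable
The 94–257 m interval has Δρ < 0: lighter water underlies denser water.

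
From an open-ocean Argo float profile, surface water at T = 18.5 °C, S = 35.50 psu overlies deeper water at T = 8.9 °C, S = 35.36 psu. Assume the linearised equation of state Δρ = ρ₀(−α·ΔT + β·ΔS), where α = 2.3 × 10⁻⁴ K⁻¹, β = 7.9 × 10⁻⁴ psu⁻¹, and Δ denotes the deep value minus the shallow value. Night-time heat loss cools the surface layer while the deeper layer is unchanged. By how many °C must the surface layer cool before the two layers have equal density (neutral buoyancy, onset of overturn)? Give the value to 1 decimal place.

9.1 °C

Neutral buoyancy requires Δρ = 0, i.e. −α(T_deep − T_surf′) + β(S_deep − S_surf) = 0.
T_surf′ = T_deep − (β/α)·ΔS = 8.9 − (7.9 × 10⁻⁴/2.3 × 10⁻⁴)·(-0.14) = 9.381 °C.
Cooling required: 18.5 − (9.381) = 9.119 °C.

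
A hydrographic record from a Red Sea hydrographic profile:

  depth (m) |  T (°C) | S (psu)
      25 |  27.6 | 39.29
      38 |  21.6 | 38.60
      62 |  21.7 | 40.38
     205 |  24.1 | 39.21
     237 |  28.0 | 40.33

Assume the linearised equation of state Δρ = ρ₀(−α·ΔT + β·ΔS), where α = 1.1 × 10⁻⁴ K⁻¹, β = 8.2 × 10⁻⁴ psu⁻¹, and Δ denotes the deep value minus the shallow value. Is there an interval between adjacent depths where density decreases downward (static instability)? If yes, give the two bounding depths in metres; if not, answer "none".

Evaluate Δρ/ρ₀ = −αΔT + βΔS across each adjacent pair:
  25–38 m: −αΔT+βΔS = −(1.1 × 10⁻⁴)(-6.0)+(8.2 × 10⁻⁴)(-0.69) = 9.4 × 10⁻⁵ → stable
  38–62 m: −αΔT+βΔS = −(1.1 × 10⁻⁴)(+0.1)+(8.2 × 10⁻⁴)(+1.78) = 1.4 × 10⁻³ → stable
  62–205 m: −αΔT+βΔS = −(1.1 × 10⁻⁴)(+2.4)+(8.2 × 10⁻⁴)(-1.17) = -1.2 × 10⁻³ → UNSTABLE
  205–237 m: −αΔT+βΔS = −(1.1 × 10⁻⁴)(+3.9)+(8.2 × 10⁻⁴)(+1.12) = 4.9 × 10⁻⁴ → stable
The 62–205 m interval has Δρ < 0: lighter water underlies denser water.

62–205 m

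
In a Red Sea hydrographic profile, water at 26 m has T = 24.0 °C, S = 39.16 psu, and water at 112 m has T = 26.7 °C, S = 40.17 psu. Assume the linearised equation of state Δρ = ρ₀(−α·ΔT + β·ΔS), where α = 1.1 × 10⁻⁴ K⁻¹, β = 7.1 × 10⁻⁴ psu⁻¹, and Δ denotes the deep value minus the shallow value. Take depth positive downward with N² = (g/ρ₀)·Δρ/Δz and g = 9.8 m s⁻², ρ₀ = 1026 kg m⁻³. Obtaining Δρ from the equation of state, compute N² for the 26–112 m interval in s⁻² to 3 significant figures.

4.79 × 10⁻⁵ s⁻²

ΔT = +2.7 K, ΔS = +1.01 psu (deep − shallow).
Δρ/ρ₀ = −αΔT + βΔS = -2.97 × 10⁻⁴ + 7.171 × 10⁻⁴ = 4.201 × 10⁻⁴, so Δρ ≈ 0.4310 kg m⁻³.
N² = (g/ρ₀)·Δρ/Δz = g·(Δρ/ρ₀)/Δz = 9.8 × 4.201 × 10⁻⁴ / 86 = 4.7872 × 10⁻⁵ s⁻² ≈ 4.79 × 10⁻⁵ s⁻².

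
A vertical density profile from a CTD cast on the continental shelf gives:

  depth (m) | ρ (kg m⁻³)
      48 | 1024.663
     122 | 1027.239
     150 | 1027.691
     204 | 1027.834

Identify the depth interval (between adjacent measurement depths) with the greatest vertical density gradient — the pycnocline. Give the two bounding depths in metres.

Compute the density gradient over each adjacent pair:
  48–122 m: Δρ/Δz = 2.576/74 = 0.035 kg m⁻⁴
  122–150 m: Δρ/Δz = 0.452/28 = 0.016 kg m⁻⁴
  150–204 m: Δρ/Δz = 0.143/54 = 2.6 × 10⁻³ kg m⁻⁴
The largest gradient is in the 48–122 m interval — the pycnocline.

48–122 m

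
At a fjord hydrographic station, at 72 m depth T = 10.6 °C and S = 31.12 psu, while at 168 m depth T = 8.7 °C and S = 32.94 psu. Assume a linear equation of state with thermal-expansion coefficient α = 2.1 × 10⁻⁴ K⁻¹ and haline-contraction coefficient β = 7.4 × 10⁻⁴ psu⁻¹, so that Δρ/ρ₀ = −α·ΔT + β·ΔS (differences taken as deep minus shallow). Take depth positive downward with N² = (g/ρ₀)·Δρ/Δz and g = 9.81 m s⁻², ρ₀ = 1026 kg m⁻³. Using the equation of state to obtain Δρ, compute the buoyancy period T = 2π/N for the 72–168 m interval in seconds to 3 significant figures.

ΔT = -1.9 K, ΔS = +1.82 psu (deep − shallow).
Δρ/ρ₀ = −αΔT + βΔS = 3.99 × 10⁻⁴ + 1.3468 × 10⁻³ = 1.7458 × 10⁻³, so Δρ ≈ 1.791 kg m⁻³.
N² = (g/ρ₀)·Δρ/Δz = g·(Δρ/ρ₀)/Δz = 9.81 × 1.7458 × 10⁻³ / 96 = 1.7840 × 10⁻⁴ s⁻².
N = √(1.7840 × 10⁻⁴) = 0.013357 rad s⁻¹ → T = 2π/N = 470.40 s ≈ 470 s.

470 s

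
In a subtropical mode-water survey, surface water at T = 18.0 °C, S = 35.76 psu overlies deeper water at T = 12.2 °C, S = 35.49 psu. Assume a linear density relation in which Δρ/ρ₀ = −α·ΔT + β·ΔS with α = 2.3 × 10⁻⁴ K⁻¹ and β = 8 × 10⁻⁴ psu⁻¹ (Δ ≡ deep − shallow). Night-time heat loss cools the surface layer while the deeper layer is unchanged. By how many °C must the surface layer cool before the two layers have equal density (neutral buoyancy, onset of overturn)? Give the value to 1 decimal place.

4.9 °C

Neutral buoyancy requires Δρ = 0, i.e. −α(T_deep − T_surf′) + β(S_deep − S_surf) = 0.
T_surf′ = T_deep − (β/α)·ΔS = 12.2 − (8 × 10⁻⁴/2.3 × 10⁻⁴)·(-0.27) = 13.139 °C.
Cooling required: 18.0 − (13.139) = 4.861 °C.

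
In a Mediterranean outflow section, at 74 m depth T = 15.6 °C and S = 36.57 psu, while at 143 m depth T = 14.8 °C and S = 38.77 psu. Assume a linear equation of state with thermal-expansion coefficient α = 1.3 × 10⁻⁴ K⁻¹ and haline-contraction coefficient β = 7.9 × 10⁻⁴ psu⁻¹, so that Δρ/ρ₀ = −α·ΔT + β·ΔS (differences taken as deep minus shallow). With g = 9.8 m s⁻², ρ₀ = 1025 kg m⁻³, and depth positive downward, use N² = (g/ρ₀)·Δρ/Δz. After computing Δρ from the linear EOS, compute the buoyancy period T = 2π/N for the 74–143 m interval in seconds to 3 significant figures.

388 s

ΔT = -0.8 K, ΔS = +2.20 psu (deep − shallow).
Δρ/ρ₀ = −αΔT + βΔS = 1.04 × 10⁻⁴ + 1.738 × 10⁻³ = 1.842 × 10⁻³, so Δρ ≈ 1.888 kg m⁻³.
N² = (g/ρ₀)·Δρ/Δz = g·(Δρ/ρ₀)/Δz = 9.8 × 1.842 × 10⁻³ / 69 = 2.6162 × 10⁻⁴ s⁻².
N = √(2.6162 × 10⁻⁴) = 0.016175 rad s⁻¹ → T = 2π/N = 388.45 s ≈ 388 s.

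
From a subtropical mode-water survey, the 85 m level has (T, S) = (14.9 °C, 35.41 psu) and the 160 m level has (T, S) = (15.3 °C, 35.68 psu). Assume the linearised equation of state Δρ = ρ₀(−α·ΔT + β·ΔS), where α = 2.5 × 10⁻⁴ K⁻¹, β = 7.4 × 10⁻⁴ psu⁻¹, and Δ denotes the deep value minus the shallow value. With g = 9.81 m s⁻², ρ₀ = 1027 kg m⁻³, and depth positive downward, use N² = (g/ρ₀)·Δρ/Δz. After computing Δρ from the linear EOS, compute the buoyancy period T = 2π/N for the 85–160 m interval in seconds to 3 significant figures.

ΔT = +0.4 K, ΔS = +0.27 psu (deep − shallow).
Δρ/ρ₀ = −αΔT + βΔS = -1.00 × 10⁻⁴ + 1.998 × 10⁻⁴ = 9.98 × 10⁻⁵, so Δρ ≈ 0.1025 kg m⁻³.
N² = (g/ρ₀)·Δρ/Δz = g·(Δρ/ρ₀)/Δz = 9.81 × 9.98 × 10⁻⁵ / 75 = 1.3054 × 10⁻⁵ s⁻².
N = √(1.3054 × 10⁻⁵) = 3.6130 × 10⁻³ rad s⁻¹ → T = 2π/N = 1.7390 × 10³ s ≈ 1.74 × 10³ s.

1.74 × 10³ s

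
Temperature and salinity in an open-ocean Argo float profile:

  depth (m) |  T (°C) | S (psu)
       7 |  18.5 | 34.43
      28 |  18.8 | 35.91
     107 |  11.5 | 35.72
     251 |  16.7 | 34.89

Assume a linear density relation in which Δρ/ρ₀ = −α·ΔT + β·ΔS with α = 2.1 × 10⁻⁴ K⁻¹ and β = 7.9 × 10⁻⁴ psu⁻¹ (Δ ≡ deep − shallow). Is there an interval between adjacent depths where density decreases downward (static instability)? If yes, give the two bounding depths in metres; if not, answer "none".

Evaluate Δρ/ρ₀ = −αΔT + βΔS across each adjacent pair:
  7–28 m: −αΔT+βΔS = −(2.1 × 10⁻⁴)(+0.3)+(7.9 × 10⁻⁴)(+1.48) = 1.1 × 10⁻³ → stable
  28–107 m: −αΔT+βΔS = −(2.1 × 10⁻⁴)(-7.3)+(7.9 × 10⁻⁴)(-0.19) = 1.4 × 10⁻³ → stable
  107–251 m: −αΔT+βΔS = −(2.1 × 10⁻⁴)(+5.2)+(7.9 × 10⁻⁴)(-0.83) = -1.7 × 10⁻³ → UNSTABLE
The 107–251 m interval has Δρ < 0: lighter water underlies denser water.

107–251 m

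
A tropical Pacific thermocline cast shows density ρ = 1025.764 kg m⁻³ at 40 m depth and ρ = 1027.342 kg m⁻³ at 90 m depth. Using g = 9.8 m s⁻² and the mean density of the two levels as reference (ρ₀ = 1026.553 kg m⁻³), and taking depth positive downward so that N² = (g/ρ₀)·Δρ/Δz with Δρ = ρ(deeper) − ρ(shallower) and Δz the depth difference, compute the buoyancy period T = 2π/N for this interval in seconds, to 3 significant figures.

362 s

Δρ = 1027.342 − 1025.764 = 1.578 kg m⁻³ over Δz = 90 − 40 = 50 m.
N² = (9.8/1026.553) × (1.578/50) = 3.0129 × 10⁻⁴ s⁻².
N = √(3.0129 × 10⁻⁴) = 0.017358 rad s⁻¹, so T = 2π/N = 361.98 s ≈ 362 s.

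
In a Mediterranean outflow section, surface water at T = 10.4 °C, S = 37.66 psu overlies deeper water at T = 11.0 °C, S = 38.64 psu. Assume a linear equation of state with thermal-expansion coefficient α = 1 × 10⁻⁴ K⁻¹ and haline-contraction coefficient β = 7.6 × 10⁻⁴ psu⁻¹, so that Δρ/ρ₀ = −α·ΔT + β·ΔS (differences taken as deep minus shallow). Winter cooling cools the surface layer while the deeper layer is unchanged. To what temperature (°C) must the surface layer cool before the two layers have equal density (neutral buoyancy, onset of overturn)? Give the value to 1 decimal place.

Neutral buoyancy requires Δρ = 0, i.e. −α(T_deep − T_surf′) + β(S_deep − S_surf) = 0.
T_surf′ = T_deep − (β/α)·ΔS = 11.0 − (7.6 × 10⁻⁴/1 × 10⁻⁴)·(+0.98) = 3.552 °C.
Cooling required: 10.4 − (3.552) = 6.848 °C.

3.6 °C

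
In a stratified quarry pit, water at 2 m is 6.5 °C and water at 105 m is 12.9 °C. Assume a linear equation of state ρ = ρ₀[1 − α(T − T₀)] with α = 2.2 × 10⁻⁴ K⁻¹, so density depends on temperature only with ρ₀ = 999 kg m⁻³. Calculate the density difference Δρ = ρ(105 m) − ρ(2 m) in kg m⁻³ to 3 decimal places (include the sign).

ΔT = +6.4 K, Δρ/ρ₀ = −αΔT = -1.408 × 10⁻³.
Δρ = 999 × (-1.408 × 10⁻³) = -1.407 kg m⁻³.
Negative Δρ: lighter below, statically unstable.

-1.407 kg m⁻³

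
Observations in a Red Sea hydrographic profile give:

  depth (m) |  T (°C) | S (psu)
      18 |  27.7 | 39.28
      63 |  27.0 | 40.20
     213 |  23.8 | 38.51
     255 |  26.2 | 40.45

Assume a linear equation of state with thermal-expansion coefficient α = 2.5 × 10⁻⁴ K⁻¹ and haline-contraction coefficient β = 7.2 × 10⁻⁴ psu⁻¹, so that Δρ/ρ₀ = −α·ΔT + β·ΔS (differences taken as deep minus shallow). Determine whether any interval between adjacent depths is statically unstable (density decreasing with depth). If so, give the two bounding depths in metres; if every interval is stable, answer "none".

Evaluate Δρ/ρ₀ = −αΔT + βΔS across each adjacent pair:
  18–63 m: −αΔT+βΔS = −(2.5 × 10⁻⁴)(-0.7)+(7.2 × 10⁻⁴)(+0.92) = 8.4 × 10⁻⁴ → stable
  63–213 m: −αΔT+βΔS = −(2.5 × 10⁻⁴)(-3.2)+(7.2 × 10⁻⁴)(-1.69) = -4.2 × 10⁻⁴ → UNSTABLE
  213–255 m: −αΔT+βΔS = −(2.5 × 10⁻⁴)(+2.4)+(7.2 × 10⁻⁴)(+1.94) = 8.0 × 10⁻⁴ → stable
The 63–213 m interval has Δρ < 0: lighter water underlies denser water.

63–213 m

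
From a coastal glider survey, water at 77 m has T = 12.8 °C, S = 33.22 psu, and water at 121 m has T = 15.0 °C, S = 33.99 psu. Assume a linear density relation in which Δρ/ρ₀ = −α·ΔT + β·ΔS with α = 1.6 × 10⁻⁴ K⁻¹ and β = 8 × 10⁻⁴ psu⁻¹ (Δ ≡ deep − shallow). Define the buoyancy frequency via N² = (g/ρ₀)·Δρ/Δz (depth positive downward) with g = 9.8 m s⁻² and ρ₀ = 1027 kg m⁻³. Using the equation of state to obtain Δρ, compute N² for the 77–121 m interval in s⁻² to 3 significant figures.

5.88 × 10⁻⁵ s⁻²

ΔT = +2.2 K, ΔS = +0.77 psu (deep − shallow).
Δρ/ρ₀ = −αΔT + βΔS = -3.52 × 10⁻⁴ + 6.16 × 10⁻⁴ = 2.64 × 10⁻⁴, so Δρ ≈ 0.2711 kg m⁻³.
N² = (g/ρ₀)·Δρ/Δz = g·(Δρ/ρ₀)/Δz = 9.8 × 2.64 × 10⁻⁴ / 44 = 5.8800 × 10⁻⁵ s⁻² ≈ 5.88 × 10⁻⁵ s⁻².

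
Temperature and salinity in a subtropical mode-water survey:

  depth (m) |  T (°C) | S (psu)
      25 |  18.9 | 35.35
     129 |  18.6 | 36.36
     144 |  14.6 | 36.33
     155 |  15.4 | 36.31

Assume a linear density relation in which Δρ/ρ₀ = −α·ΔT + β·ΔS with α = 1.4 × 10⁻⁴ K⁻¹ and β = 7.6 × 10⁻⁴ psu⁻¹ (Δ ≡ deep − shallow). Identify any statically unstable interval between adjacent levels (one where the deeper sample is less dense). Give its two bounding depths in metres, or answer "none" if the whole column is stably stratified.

144–155 m

Evaluate Δρ/ρ₀ = −αΔT + βΔS across each adjacent pair:
  25–129 m: −αΔT+βΔS = −(1.4 × 10⁻⁴)(-0.3)+(7.6 × 10⁻⁴)(+1.01) = 8.1 × 10⁻⁴ → stable
  129–144 m: −αΔT+βΔS = −(1.4 × 10⁻⁴)(-4.0)+(7.6 × 10⁻⁴)(-0.03) = 5.4 × 10⁻⁴ → stable
  144–155 m: −αΔT+βΔS = −(1.4 × 10⁻⁴)(+0.8)+(7.6 × 10⁻⁴)(-0.02) = -1.3 × 10⁻⁴ → UNSTABLE
The 144–155 m interval has Δρ < 0: lighter water underlies denser water.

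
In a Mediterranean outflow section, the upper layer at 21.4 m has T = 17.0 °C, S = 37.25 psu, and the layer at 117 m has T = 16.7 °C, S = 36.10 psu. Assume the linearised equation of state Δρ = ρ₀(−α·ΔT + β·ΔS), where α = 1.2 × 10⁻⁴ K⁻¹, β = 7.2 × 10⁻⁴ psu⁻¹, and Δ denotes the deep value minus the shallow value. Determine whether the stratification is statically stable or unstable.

ΔT = 16.7 − 17.0 = -0.3 K and ΔS = 36.10 − 37.25 = -1.15 psu (deep − shallow).
−αΔT = 3.60 × 10⁻⁵; βΔS = -8.28 × 10⁻⁴; sum Δρ/ρ₀ = -7.92 × 10⁻⁴.
Δρ/ρ₀ < 0, so Δρ < 0: deeper water is lighter → statically unstable; the column would overturn.

unstable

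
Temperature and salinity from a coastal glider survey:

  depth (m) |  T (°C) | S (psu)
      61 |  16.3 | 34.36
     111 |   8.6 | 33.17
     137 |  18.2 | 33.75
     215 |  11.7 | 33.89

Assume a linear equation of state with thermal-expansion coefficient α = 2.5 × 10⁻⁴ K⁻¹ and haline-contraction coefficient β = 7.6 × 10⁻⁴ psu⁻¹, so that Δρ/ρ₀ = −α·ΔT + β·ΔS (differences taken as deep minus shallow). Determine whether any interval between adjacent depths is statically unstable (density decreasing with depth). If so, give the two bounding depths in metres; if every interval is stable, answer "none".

111–137 m

Evaluate Δρ/ρ₀ = −αΔT + βΔS across each adjacent pair:
  61–111 m: −αΔT+βΔS = −(2.5 × 10⁻⁴)(-7.7)+(7.6 × 10⁻⁴)(-1.19) = 1.0 × 10⁻³ → stable
  111–137 m: −αΔT+βΔS = −(2.5 × 10⁻⁴)(+9.6)+(7.6 × 10⁻⁴)(+0.58) = -2.0 × 10⁻³ → UNSTABLE
  137–215 m: −αΔT+βΔS = −(2.5 × 10⁻⁴)(-6.5)+(7.6 × 10⁻⁴)(+0.14) = 1.7 × 10⁻³ → stable
The 111–137 m interval has Δρ < 0: lighter water underlies denser water.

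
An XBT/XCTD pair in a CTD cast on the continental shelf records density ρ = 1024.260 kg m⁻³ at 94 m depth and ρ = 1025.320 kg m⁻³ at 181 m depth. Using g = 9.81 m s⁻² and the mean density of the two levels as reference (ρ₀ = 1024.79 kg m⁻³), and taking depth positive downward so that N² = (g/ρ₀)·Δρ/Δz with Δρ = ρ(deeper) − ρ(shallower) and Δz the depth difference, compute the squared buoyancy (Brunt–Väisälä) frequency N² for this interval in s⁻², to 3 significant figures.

1.17 × 10⁻⁴ s⁻²

Δρ = 1025.320 − 1024.260 = 1.060 kg m⁻³ over Δz = 181 − 94 = 87 m.
N² = (9.81/1024.79) × (1.060/87) = 1.1663 × 10⁻⁴ s⁻² ≈ 1.17 × 10⁻⁴ s⁻².
N² > 0, so the interval is statically stable.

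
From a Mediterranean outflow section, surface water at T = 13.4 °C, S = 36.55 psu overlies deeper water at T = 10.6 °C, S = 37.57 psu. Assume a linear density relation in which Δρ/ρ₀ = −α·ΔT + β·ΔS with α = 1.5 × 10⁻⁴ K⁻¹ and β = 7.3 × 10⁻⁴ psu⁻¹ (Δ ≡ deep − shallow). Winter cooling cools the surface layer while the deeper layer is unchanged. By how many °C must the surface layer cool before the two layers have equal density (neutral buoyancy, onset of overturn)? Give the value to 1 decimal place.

7.8 °C

Neutral buoyancy requires Δρ = 0, i.e. −α(T_deep − T_surf′) + β(S_deep − S_surf) = 0.
T_surf′ = T_deep − (β/α)·ΔS = 10.6 − (7.3 × 10⁻⁴/1.5 × 10⁻⁴)·(+1.02) = 5.636 °C.
Cooling required: 13.4 − (5.636) = 7.764 °C.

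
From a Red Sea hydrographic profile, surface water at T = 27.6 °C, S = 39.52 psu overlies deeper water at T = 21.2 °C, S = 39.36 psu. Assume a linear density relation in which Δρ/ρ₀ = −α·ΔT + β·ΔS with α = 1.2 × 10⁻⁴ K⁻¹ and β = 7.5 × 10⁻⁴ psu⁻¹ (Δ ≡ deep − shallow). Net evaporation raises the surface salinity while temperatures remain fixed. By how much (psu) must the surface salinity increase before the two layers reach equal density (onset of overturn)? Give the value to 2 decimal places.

0.86 psu

Neutral buoyancy requires −α(T_deep − T_surf) + β(S_deep − S_surf′) = 0.
S_surf′ = S_deep − (α/β)·ΔT = 39.36 − (1.2 × 10⁻⁴/7.5 × 10⁻⁴)·(-6.4) = 40.3840 psu.
Increase required: 40.3840 − 39.52 = 0.8640 psu.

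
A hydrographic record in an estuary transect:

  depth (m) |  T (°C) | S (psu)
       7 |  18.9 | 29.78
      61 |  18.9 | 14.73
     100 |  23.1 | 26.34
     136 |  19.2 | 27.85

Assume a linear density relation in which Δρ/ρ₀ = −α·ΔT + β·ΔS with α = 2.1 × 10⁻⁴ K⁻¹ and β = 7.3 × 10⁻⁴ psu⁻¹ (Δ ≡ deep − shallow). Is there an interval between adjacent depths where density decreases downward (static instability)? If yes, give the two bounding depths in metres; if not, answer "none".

7–61 m

Evaluate Δρ/ρ₀ = −αΔT + βΔS across each adjacent pair:
  7–61 m: −αΔT+βΔS = −(2.1 × 10⁻⁴)(+0.0)+(7.3 × 10⁻⁴)(-15.05) = -0.011 → UNSTABLE
  61–100 m: −αΔT+βΔS = −(2.1 × 10⁻⁴)(+4.2)+(7.3 × 10⁻⁴)(+11.61) = 7.6 × 10⁻³ → stable
  100–136 m: −αΔT+βΔS = −(2.1 × 10⁻⁴)(-3.9)+(7.3 × 10⁻⁴)(+1.51) = 1.9 × 10⁻³ → stable
The 7–61 m interval has Δρ < 0: lighter water underlies denser water.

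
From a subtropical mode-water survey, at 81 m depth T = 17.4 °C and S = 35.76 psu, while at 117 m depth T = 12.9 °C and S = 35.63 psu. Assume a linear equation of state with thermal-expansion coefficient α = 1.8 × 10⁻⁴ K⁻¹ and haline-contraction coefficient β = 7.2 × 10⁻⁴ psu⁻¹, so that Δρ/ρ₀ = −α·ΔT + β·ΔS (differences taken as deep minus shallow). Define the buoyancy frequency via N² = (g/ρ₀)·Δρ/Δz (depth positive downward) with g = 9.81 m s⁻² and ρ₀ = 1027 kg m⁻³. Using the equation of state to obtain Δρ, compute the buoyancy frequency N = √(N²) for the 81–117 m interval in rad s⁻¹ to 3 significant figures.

ΔT = -4.5 K, ΔS = -0.13 psu (deep − shallow).
Δρ/ρ₀ = −αΔT + βΔS = 8.10 × 10⁻⁴ − 9.36 × 10⁻⁵ = 7.164 × 10⁻⁴, so Δρ ≈ 0.7357 kg m⁻³.
N² = (g/ρ₀)·Δρ/Δz = g·(Δρ/ρ₀)/Δz = 9.81 × 7.164 × 10⁻⁴ / 36 = 1.9522 × 10⁻⁴ s⁻².
N = √(1.9522 × 10⁻⁴) = 0.013972 rad s⁻¹ ≈ 0.0140 rad s⁻¹.

0.0140 rad s⁻¹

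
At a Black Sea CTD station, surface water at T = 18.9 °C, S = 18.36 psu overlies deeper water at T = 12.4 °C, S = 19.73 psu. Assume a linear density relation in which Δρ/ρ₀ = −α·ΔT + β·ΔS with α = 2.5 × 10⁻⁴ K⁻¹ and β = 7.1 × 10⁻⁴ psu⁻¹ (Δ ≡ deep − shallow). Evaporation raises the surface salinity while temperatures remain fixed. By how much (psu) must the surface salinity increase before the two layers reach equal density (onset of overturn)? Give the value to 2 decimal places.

Neutral buoyancy requires −α(T_deep − T_surf) + β(S_deep − S_surf′) = 0.
S_surf′ = S_deep − (α/β)·ΔT = 19.73 − (2.5 × 10⁻⁴/7.1 × 10⁻⁴)·(-6.5) = 22.0187 psu.
Increase required: 22.0187 − 18.36 = 3.6587 psu.

3.66 psu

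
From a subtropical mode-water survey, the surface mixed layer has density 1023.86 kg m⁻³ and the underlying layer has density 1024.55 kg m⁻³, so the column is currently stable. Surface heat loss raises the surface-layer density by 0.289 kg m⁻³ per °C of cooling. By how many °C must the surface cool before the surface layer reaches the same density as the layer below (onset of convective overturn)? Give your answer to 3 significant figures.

Density deficit of the surface layer: 1024.55 − 1023.86 = 0.69 kg m⁻³.
Required change = 0.69 / 0.289 = 2.39 °C.

2.39 °C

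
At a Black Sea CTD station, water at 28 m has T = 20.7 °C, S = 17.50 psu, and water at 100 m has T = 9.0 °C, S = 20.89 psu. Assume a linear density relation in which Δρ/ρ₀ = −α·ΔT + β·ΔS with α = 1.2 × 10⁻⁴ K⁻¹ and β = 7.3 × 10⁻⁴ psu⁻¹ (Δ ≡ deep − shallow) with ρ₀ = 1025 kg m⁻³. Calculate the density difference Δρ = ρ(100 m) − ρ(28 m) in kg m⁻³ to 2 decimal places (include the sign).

ΔT = -11.7 K, ΔS = +3.39 psu (deep − shallow).
Δρ/ρ₀ = −(1.2 × 10⁻⁴)(-11.7) + (7.3 × 10⁻⁴)(+3.39) = 3.8787 × 10⁻³.
Δρ = 1025 × (3.8787 × 10⁻³) = +3.98 kg m⁻³.
Positive Δρ: denser below, stable.

+3.98 kg m⁻³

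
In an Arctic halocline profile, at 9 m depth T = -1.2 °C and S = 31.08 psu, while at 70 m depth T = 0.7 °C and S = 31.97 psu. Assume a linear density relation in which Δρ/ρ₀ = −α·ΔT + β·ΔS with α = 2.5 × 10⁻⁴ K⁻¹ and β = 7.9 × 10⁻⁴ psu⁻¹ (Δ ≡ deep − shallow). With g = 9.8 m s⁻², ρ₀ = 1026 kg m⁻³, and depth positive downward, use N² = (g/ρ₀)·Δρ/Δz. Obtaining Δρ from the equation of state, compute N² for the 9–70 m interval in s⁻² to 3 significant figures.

ΔT = +1.9 K, ΔS = +0.89 psu (deep − shallow).
Δρ/ρ₀ = −αΔT + βΔS = -4.75 × 10⁻⁴ + 7.031 × 10⁻⁴ = 2.281 × 10⁻⁴, so Δρ ≈ 0.2340 kg m⁻³.
N² = (g/ρ₀)·Δρ/Δz = g·(Δρ/ρ₀)/Δz = 9.8 × 2.281 × 10⁻⁴ / 61 = 3.6646 × 10⁻⁵ s⁻² ≈ 3.66 × 10⁻⁵ s⁻².

3.66 × 10⁻⁵ s⁻²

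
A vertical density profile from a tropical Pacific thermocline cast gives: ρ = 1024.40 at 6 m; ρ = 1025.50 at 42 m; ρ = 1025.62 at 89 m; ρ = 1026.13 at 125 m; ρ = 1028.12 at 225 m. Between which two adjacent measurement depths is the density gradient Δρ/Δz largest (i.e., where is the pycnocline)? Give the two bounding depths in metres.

6–42 m

Compute the density gradient over each adjacent pair:
  6–42 m: Δρ/Δz = 1.10/36 = 0.031 kg m⁻⁴
  42–89 m: Δρ/Δz = 0.12/47 = 2.6 × 10⁻³ kg m⁻⁴
  89–125 m: Δρ/Δz = 0.51/36 = 0.014 kg m⁻⁴
  125–225 m: Δρ/Δz = 1.99/100 = 0.020 kg m⁻⁴
The largest gradient is in the 6–42 m interval — the pycnocline.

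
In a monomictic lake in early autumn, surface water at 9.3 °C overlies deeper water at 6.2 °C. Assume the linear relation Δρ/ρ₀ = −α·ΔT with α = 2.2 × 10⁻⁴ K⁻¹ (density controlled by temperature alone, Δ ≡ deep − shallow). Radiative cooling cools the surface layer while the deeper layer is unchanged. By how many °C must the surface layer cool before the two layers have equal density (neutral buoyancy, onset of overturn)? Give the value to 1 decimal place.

3.1 °C

With temperature the only control, equal density requires T_surf′ = T_deep.
T_surf′ = 6.2 °C.
Cooling required: 9.3 − 6.2 = 3.1 °C.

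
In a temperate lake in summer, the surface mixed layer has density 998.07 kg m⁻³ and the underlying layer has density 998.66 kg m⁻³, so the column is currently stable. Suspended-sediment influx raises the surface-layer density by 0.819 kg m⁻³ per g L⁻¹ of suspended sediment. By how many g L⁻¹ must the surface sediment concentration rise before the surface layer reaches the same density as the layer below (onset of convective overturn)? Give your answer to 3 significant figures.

Density deficit of the surface layer: 998.66 − 998.07 = 0.59 kg m⁻³.
Required change = 0.59 / 0.819 = 0.720 g L⁻¹.

0.720 g L⁻¹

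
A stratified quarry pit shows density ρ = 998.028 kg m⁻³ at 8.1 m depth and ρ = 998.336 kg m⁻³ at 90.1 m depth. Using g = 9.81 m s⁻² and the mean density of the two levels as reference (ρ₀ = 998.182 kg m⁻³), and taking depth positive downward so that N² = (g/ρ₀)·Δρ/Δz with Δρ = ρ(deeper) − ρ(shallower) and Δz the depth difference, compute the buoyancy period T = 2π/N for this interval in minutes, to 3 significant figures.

Δρ = 998.336 − 998.028 = 0.308 kg m⁻³ over Δz = 90.1 − 8.1 = 82 m.
N² = (9.81/998.182) × (0.308/82) = 3.6914 × 10⁻⁵ s⁻².
N = √(3.6914 × 10⁻⁵) = 6.0757 × 10⁻³ rad s⁻¹, so T = 2π/N = 1.0342 × 10³ s = 17.237 min ≈ 17.2 min.
Since Δρ > 0 the layer is stably stratified.

17.2 min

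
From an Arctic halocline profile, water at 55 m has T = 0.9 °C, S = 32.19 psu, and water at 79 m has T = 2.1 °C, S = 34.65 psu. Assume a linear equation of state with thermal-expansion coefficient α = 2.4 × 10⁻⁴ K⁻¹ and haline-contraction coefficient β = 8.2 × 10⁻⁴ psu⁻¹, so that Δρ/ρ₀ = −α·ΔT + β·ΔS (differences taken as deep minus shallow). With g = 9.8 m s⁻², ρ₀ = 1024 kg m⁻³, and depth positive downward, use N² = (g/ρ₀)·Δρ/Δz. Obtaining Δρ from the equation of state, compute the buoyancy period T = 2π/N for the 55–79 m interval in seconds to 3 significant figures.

ΔT = +1.2 K, ΔS = +2.46 psu (deep − shallow).
Δρ/ρ₀ = −αΔT + βΔS = -2.88 × 10⁻⁴ + 2.0172 × 10⁻³ = 1.7292 × 10⁻³, so Δρ ≈ 1.771 kg m⁻³.
N² = (g/ρ₀)·Δρ/Δz = g·(Δρ/ρ₀)/Δz = 9.8 × 1.7292 × 10⁻³ / 24 = 7.0609 × 10⁻⁴ s⁻².
N = √(7.0609 × 10⁻⁴) = 0.026572 rad s⁻¹ → T = 2π/N = 236.46 s ≈ 236 s.

236 s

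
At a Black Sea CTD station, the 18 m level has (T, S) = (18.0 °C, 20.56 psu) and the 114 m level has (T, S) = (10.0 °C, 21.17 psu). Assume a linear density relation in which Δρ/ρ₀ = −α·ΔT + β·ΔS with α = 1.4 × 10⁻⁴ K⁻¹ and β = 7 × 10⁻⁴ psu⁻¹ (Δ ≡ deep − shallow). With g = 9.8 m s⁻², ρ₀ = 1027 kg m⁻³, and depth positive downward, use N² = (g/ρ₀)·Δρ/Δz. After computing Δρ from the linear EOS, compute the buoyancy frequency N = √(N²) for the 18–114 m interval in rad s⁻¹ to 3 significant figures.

ΔT = -8.0 K, ΔS = +0.61 psu (deep − shallow).
Δρ/ρ₀ = −αΔT + βΔS = 1.12 × 10⁻³ + 4.27 × 10⁻⁴ = 1.547 × 10⁻³, so Δρ ≈ 1.589 kg m⁻³.
N² = (g/ρ₀)·Δρ/Δz = g·(Δρ/ρ₀)/Δz = 9.8 × 1.547 × 10⁻³ / 96 = 1.5792 × 10⁻⁴ s⁻².
N = √(1.5792 × 10⁻⁴) = 0.012567 rad s⁻¹ ≈ 0.0126 rad s⁻¹.

0.0126 rad s⁻¹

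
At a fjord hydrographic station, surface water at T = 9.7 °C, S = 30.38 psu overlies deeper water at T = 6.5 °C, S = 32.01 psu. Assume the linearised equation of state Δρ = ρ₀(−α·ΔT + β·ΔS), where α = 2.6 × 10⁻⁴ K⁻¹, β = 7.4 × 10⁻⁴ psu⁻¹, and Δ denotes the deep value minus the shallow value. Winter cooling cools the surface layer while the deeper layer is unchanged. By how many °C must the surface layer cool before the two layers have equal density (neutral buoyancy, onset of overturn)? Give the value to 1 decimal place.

7.8 °C

Neutral buoyancy requires Δρ = 0, i.e. −α(T_deep − T_surf′) + β(S_deep − S_surf) = 0.
T_surf′ = T_deep − (β/α)·ΔS = 6.5 − (7.4 × 10⁻⁴/2.6 × 10⁻⁴)·(+1.63) = 1.861 °C.
Cooling required: 9.7 − (1.861) = 7.839 °C.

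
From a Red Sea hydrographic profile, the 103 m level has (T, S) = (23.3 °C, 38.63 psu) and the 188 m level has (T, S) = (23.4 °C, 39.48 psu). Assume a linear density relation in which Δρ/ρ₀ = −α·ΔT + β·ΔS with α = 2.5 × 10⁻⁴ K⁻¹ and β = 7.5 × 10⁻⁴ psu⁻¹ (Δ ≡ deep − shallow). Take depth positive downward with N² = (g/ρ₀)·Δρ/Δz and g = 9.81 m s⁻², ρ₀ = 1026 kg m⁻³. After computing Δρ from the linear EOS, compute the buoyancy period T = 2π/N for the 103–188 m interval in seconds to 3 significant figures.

747 s

ΔT = +0.1 K, ΔS = +0.85 psu (deep − shallow).
Δρ/ρ₀ = −αΔT + βΔS = -2.50 × 10⁻⁵ + 6.375 × 10⁻⁴ = 6.125 × 10⁻⁴, so Δρ ≈ 0.6284 kg m⁻³.
N² = (g/ρ₀)·Δρ/Δz = g·(Δρ/ρ₀)/Δz = 9.81 × 6.125 × 10⁻⁴ / 85 = 7.0690 × 10⁻⁵ s⁻².
N = √(7.0690 × 10⁻⁵) = 8.4077 × 10⁻³ rad s⁻¹ → T = 2π/N = 747.31 s ≈ 747 s.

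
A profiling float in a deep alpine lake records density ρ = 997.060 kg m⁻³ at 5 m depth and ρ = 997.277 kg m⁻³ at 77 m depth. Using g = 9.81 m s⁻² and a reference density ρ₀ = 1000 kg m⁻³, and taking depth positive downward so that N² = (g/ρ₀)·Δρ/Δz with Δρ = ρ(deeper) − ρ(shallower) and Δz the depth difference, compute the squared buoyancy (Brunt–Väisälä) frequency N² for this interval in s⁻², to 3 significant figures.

Δρ = 997.277 − 997.060 = 0.217 kg m⁻³ over Δz = 77 − 5 = 72 m.
N² = (9.81/1000) × (0.217/72) = 2.9566 × 10⁻⁵ s⁻² ≈ 2.96 × 10⁻⁵ s⁻².

2.96 × 10⁻⁵ s⁻²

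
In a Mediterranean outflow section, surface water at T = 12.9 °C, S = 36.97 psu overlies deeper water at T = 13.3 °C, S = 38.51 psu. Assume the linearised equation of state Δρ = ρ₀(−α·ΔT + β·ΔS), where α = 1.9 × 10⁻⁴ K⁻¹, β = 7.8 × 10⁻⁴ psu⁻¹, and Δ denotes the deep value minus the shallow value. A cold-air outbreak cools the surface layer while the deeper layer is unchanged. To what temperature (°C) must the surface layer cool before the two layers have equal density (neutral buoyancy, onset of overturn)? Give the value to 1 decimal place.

7.0 °C

Neutral buoyancy requires Δρ = 0, i.e. −α(T_deep − T_surf′) + β(S_deep − S_surf) = 0.
T_surf′ = T_deep − (β/α)·ΔS = 13.3 − (7.8 × 10⁻⁴/1.9 × 10⁻⁴)·(+1.54) = 6.978 °C.
Cooling required: 12.9 − (6.978) = 5.922 °C.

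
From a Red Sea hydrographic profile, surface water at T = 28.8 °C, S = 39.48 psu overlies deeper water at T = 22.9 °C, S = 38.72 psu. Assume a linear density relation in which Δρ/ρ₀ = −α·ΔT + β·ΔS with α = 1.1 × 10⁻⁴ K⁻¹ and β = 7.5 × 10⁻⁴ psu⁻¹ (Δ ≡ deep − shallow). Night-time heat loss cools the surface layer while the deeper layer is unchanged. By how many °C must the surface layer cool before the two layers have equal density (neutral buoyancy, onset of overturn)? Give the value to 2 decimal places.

0.72 °C

Neutral buoyancy requires Δρ = 0, i.e. −α(T_deep − T_surf′) + β(S_deep − S_surf) = 0.
T_surf′ = T_deep − (β/α)·ΔS = 22.9 − (7.5 × 10⁻⁴/1.1 × 10⁻⁴)·(-0.76) = 28.0818 °C.
Cooling required: 28.8 − (28.0818) = 0.7182 °C.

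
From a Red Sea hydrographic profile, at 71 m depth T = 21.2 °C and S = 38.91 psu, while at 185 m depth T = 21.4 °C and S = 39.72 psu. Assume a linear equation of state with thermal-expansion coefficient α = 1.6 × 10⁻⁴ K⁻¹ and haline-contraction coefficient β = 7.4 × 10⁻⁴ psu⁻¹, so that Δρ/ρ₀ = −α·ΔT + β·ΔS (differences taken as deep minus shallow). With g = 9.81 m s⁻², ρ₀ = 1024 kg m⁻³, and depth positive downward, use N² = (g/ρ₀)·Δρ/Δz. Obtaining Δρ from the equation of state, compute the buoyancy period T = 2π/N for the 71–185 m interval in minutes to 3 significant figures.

15.0 min

ΔT = +0.2 K, ΔS = +0.81 psu (deep − shallow).
Δρ/ρ₀ = −αΔT + βΔS = -3.20 × 10⁻⁵ + 5.994 × 10⁻⁴ = 5.674 × 10⁻⁴, so Δρ ≈ 0.5810 kg m⁻³.
N² = (g/ρ₀)·Δρ/Δz = g·(Δρ/ρ₀)/Δz = 9.81 × 5.674 × 10⁻⁴ / 114 = 4.8826 × 10⁻⁵ s⁻².
N = √(4.8826 × 10⁻⁵) = 6.9876 × 10⁻³ rad s⁻¹ → T = 2π/N = 899.19 s = 14.987 min ≈ 15.0 min.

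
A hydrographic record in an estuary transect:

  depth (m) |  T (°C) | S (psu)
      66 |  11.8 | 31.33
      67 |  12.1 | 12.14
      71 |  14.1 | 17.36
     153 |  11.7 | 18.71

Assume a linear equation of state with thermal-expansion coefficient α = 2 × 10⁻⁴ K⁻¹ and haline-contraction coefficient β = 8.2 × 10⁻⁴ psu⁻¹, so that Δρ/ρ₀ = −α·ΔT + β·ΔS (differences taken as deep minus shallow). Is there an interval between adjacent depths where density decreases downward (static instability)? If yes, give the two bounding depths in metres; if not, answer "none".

66–67 m

Evaluate Δρ/ρ₀ = −αΔT + βΔS across each adjacent pair:
  66–67 m: −αΔT+βΔS = −(2 × 10⁻⁴)(+0.3)+(8.2 × 10⁻⁴)(-19.19) = -0.016 → UNSTABLE
  67–71 m: −αΔT+βΔS = −(2 × 10⁻⁴)(+2.0)+(8.2 × 10⁻⁴)(+5.22) = 3.9 × 10⁻³ → stable
  71–153 m: −αΔT+βΔS = −(2 × 10⁻⁴)(-2.4)+(8.2 × 10⁻⁴)(+1.35) = 1.6 × 10⁻³ → stable
The 66–67 m interval has Δρ < 0: lighter water underlies denser water.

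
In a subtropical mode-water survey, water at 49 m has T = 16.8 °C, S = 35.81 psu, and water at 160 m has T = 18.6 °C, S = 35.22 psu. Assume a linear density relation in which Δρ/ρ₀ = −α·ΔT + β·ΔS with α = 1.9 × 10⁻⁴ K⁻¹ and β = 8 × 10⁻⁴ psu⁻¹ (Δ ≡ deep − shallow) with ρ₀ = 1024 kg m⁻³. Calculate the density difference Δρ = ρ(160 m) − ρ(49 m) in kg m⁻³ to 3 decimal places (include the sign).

ΔT = +1.8 K, ΔS = -0.59 psu (deep − shallow).
Δρ/ρ₀ = −(1.9 × 10⁻⁴)(+1.8) + (8 × 10⁻⁴)(-0.59) = -8.14 × 10⁻⁴.
Δρ = 1024 × (-8.14 × 10⁻⁴) = -0.834 kg m⁻³.
Negative Δρ: lighter below, statically unstable.

-0.834 kg m⁻³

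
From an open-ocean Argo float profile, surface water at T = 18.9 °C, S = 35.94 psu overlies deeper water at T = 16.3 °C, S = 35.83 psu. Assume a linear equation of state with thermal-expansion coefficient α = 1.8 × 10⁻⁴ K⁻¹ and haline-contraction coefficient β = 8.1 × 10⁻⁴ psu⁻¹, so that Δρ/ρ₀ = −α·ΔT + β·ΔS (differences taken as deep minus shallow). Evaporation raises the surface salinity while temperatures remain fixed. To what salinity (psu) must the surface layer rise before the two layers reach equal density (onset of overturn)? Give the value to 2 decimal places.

Neutral buoyancy requires −α(T_deep − T_surf) + β(S_deep − S_surf′) = 0.
S_surf′ = S_deep − (α/β)·ΔT = 35.83 − (1.8 × 10⁻⁴/8.1 × 10⁻⁴)·(-2.6) = 36.4078 psu.
Increase required: 36.4078 − 35.94 = 0.4678 psu.

36.41 psu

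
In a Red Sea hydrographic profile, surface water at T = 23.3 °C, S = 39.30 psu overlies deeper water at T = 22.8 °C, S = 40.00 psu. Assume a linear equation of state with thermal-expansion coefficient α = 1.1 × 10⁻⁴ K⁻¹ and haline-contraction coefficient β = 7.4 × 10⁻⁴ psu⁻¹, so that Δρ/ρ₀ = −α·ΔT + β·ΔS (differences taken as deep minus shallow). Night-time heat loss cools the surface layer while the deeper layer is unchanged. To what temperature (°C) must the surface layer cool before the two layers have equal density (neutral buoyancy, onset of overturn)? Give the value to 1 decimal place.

18.1 °C

Neutral buoyancy requires Δρ = 0, i.e. −α(T_deep − T_surf′) + β(S_deep − S_surf) = 0.
T_surf′ = T_deep − (β/α)·ΔS = 22.8 − (7.4 × 10⁻⁴/1.1 × 10⁻⁴)·(+0.70) = 18.091 °C.
Cooling required: 23.3 − (18.091) = 5.209 °C.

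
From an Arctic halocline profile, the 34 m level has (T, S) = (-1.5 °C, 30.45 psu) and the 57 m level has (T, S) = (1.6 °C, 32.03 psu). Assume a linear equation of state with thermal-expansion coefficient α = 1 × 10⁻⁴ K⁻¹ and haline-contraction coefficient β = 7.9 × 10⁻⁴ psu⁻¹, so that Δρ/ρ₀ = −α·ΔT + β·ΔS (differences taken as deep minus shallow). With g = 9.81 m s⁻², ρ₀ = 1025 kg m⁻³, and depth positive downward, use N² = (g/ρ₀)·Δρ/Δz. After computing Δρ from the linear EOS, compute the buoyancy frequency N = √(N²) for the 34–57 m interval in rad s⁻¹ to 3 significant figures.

ΔT = +3.1 K, ΔS = +1.58 psu (deep − shallow).
Δρ/ρ₀ = −αΔT + βΔS = -3.10 × 10⁻⁴ + 1.2482 × 10⁻³ = 9.382 × 10⁻⁴, so Δρ ≈ 0.9617 kg m⁻³.
N² = (g/ρ₀)·Δρ/Δz = g·(Δρ/ρ₀)/Δz = 9.81 × 9.382 × 10⁻⁴ / 23 = 4.0016 × 10⁻⁴ s⁻².
N = √(4.0016 × 10⁻⁴) = 0.020004 rad s⁻¹ ≈ 0.0200 rad s⁻¹.

0.0200 rad s⁻¹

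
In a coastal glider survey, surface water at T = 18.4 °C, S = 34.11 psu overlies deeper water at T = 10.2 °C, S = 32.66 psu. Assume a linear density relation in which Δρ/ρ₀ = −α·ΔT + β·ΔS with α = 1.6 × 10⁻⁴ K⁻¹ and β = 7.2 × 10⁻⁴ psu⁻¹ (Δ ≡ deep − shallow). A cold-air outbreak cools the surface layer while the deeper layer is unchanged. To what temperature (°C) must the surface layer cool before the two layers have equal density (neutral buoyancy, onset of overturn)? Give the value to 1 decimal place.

Neutral buoyancy requires Δρ = 0, i.e. −α(T_deep − T_surf′) + β(S_deep − S_surf) = 0.
T_surf′ = T_deep − (β/α)·ΔS = 10.2 − (7.2 × 10⁻⁴/1.6 × 10⁻⁴)·(-1.45) = 16.725 °C.
Cooling required: 18.4 − (16.725) = 1.675 °C.

16.7 °C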